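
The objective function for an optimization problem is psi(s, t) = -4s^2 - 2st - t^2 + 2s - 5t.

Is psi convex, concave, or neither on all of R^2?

concave

psi is quadratic, so its Hessian is the constant matrix H = [[-8, -2], [-2, -2]].
det(H) = 12, tr(H) = -10.
det(H) > 0 and tr(H) < 0, so H is negative definite everywhere: concave.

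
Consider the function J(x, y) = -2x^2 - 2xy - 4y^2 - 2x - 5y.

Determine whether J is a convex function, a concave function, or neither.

J is quadratic, so its Hessian is the constant matrix H = [[-4, -2], [-2, -8]].
det(H) = 28, tr(H) = -12.
det(H) > 0 and tr(H) < 0, so H is negative definite everywhere: concave.

concave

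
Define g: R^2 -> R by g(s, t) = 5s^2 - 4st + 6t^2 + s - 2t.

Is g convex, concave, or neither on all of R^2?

convex

g is quadratic, so its Hessian is the constant matrix H = [[10, -4], [-4, 12]].
det(H) = 104, tr(H) = 22.
det(H) > 0 and tr(H) > 0, so H is positive definite everywhere: convex.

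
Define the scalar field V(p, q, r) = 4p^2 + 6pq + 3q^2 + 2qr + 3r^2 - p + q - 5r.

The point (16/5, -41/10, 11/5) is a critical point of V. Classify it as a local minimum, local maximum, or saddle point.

The Hessian is constant: H = [[8, 6, 0], [6, 6, 2], [0, 2, 6]].
Leading principal minors: Δ₁ = 8, Δ₂ = 12, Δ₃ = 40.
All leading minors are positive, so H is positive definite: a local minimum.

local minimum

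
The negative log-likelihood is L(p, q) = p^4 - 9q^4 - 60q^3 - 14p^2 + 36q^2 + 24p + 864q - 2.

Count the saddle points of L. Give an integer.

5

L separates as a function of p plus a function of q, so ∇L=0 decouples.
∂L/∂p = 4(p - 2)(p - 1)(p + 3) = 0 at p ∈ {-3, 1, 2}; ∂L/∂q = -36(q - 2)(q + 3)(q + 4) = 0 at q ∈ {-4, -3, 2}.
The Hessian is diagonal: diag(L_pp, L_qq). Second derivatives: L_pp(-3)=80, L_pp(1)=-16, L_pp(2)=20; L_qq(-4)=-216, L_qq(-3)=180, L_qq(2)=-1080.
Saddle points occur where the two diagonal entries have opposite signs: (-3, -4), (-3, 2), (1, -3), (2, -4), (2, 2). Count: 5.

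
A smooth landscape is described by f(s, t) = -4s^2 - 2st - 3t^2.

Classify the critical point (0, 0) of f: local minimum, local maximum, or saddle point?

local maximum

The Hessian of f is constant: H = [[-8, -2], [-2, -6]].
det(H) = (-8)·(-6) − (-2)² = 44.
det(H) > 0 and tr(H) = -14 < 0, so H is negative definite and the point is a local maximum.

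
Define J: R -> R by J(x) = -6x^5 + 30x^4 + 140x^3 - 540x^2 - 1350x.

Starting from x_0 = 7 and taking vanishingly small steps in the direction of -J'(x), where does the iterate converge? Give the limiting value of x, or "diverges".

diverges

J'(x) = -30(x - 5)(x - 3)(x + 1)(x + 3), so J'(7) = -19200.
Gradient descent moves in the -J' direction, i.e. x is increasing.
There is no critical point above x=7, and J' keeps the same sign, so the iterate runs off to +∞.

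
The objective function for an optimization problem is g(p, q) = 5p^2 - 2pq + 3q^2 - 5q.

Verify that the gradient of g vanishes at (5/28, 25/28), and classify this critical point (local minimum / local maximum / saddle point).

∇g = (10p - 2q, -2p + 6q - 5); substituting (5/28, 25/28) gives ∇g = (0, 0), so (5/28, 25/28) is indeed a critical point.
The Hessian of g is constant: H = [[10, -2], [-2, 6]].
det(H) = 10·6 − (-2)² = 56.
det(H) > 0 and tr(H) = 16 > 0, so H is positive definite and the point is a local minimum.

local minimum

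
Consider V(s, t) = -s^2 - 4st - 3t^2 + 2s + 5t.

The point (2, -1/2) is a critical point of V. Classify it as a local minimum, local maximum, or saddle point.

saddle point

The Hessian of V is constant: H = [[-2, -4], [-4, -6]].
det(H) = (-2)·(-6) − (-4)² = -4.
Since det(H) < 0, H is indefinite and the critical point is a saddle point.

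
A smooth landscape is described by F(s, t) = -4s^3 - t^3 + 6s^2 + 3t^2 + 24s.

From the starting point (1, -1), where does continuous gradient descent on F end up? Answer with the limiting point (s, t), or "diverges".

F is separable, so gradient descent decouples: s follows -∂F/∂s, t follows -∂F/∂t.
∂F/∂s = -12(s - 2)(s + 1); at s=1 this is 24, so s decreases.
∂F/∂t = -3t(t - 2); at t=-1 this is -9, so t increases.
s converges to its nearest critical value -1 (a local min of the s-part); t converges to 0. The iterate converges to (-1, 0).

(-1, 0)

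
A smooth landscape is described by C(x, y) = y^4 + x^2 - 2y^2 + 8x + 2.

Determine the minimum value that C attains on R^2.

-15

C(x,y) separates as P(x) + Q(y) + 2, so its minimum is min P + min Q + 2.
P'(x) = 2x + 8 vanishes at x ∈ {-4}; Q'(y) = 4y(y - 1)(y + 1) vanishes at y ∈ {-1, 0, 1}.
Local minima of P (where P''>0): P(-4)=-16. Local minima of Q: Q(-1)=-1, Q(1)=-1.
So the global minimum of C is P(-4) + Q(-1) + 2 = -16 − 1 + 2 = -15, attained at (-4, -1).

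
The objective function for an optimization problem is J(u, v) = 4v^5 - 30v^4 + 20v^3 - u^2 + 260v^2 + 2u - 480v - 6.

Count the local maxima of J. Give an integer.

J separates as a function of u plus a function of v, so ∇J=0 decouples.
∂J/∂u = -2(u - 1) = 0 at u ∈ {1}; ∂J/∂v = 20(v - 4)(v - 3)(v - 1)(v + 2) = 0 at v ∈ {-2, 1, 3, 4}.
The Hessian is diagonal: diag(J_uu, J_vv). Second derivatives: J_uu(1)=-2; J_vv(-2)=-1800, J_vv(1)=360, J_vv(3)=-200, J_vv(4)=360.
Local maxima occur where both diagonal entries negative: (1, -2), (1, 3). Count: 2.

2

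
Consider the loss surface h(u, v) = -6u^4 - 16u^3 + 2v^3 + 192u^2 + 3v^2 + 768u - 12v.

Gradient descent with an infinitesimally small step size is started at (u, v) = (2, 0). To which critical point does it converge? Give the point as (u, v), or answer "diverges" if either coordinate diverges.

h is separable, so gradient descent decouples: u follows -∂h/∂u, v follows -∂h/∂v.
∂h/∂u = -24(u - 4)(u + 2)(u + 4); at u=2 this is 1152, so u decreases.
∂h/∂v = 6(v - 1)(v + 2); at v=0 this is -12, so v increases.
u converges to its nearest critical value -2 (a local min of the u-part); v converges to 1. The iterate converges to (-2, 1).

(-2, 1)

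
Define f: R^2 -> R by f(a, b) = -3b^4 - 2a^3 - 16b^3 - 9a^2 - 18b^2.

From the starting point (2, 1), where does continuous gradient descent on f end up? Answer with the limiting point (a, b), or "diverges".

diverges

f is separable, so gradient descent decouples: a follows -∂f/∂a, b follows -∂f/∂b.
∂f/∂a = -6a(a + 3); at a=2 this is -60, so a increases.
∂f/∂b = -12b(b + 1)(b + 3); at b=1 this is -96, so b increases.
The a-coordinate has no critical point in that direction and runs off to infinity.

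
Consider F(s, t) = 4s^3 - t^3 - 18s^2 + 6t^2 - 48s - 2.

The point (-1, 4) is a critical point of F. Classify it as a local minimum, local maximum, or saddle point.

local maximum

The mixed partial ∂²F/∂s∂t is 0, so the Hessian at any point is diag(F_ss, F_tt) = diag(12(2s - 3), 6(-t + 2)).
At (-1, 4): H = diag(-60, -12).
Both eigenvalues are negative, so H is negative definite: a local maximum.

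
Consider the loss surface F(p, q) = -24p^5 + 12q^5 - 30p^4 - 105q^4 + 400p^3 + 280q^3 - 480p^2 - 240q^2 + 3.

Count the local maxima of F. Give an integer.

F separates as a function of p plus a function of q, so ∇F=0 decouples.
∂F/∂p = -120p(p - 2)(p - 1)(p + 4) = 0 at p ∈ {-4, 0, 1, 2}; ∂F/∂q = 60q(q - 4)(q - 2)(q - 1) = 0 at q ∈ {0, 1, 2, 4}.
The Hessian is diagonal: diag(F_pp, F_qq). Second derivatives: F_pp(-4)=14400, F_pp(0)=-960, F_pp(1)=600, F_pp(2)=-1440; F_qq(0)=-480, F_qq(1)=180, F_qq(2)=-240, F_qq(4)=1440.
Local maxima occur where both diagonal entries negative: (0, 0), (0, 2), (2, 0), (2, 2). Count: 4.

4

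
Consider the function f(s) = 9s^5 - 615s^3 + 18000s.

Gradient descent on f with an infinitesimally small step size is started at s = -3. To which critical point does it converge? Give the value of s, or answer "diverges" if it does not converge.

-4

f'(s) = 45(s - 5)(s - 4)(s + 4)(s + 5), so f'(-3) = 5040.
Gradient descent moves in the -f' direction, i.e. s is decreasing.
The nearest critical point in that direction is s = -4, where f'' = 3240 > 0 (a local minimum). The iterate converges there.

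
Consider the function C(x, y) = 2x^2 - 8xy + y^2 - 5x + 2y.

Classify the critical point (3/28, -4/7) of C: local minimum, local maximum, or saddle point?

The Hessian of C is constant: H = [[4, -8], [-8, 2]].
det(H) = 4·2 − (-8)² = -56.
Since det(H) < 0, H is indefinite and the critical point is a saddle point.

saddle point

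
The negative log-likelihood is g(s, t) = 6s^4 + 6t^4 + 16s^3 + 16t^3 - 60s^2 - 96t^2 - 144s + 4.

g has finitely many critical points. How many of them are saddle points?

g separates as a function of s plus a function of t, so ∇g=0 decouples.
∂g/∂s = 24(s - 2)(s + 1)(s + 3) = 0 at s ∈ {-3, -1, 2}; ∂g/∂t = 24t(t - 2)(t + 4) = 0 at t ∈ {-4, 0, 2}.
The Hessian is diagonal: diag(g_ss, g_tt). Second derivatives: g_ss(-3)=240, g_ss(-1)=-144, g_ss(2)=360; g_tt(-4)=576, g_tt(0)=-192, g_tt(2)=288.
Saddle points occur where the two diagonal entries have opposite signs: (-3, 0), (-1, -4), (-1, 2), (2, 0). Count: 4.

4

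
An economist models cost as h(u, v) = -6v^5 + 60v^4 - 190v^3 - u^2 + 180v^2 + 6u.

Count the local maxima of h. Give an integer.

h separates as a function of u plus a function of v, so ∇h=0 decouples.
∂h/∂u = -2(u - 3) = 0 at u ∈ {3}; ∂h/∂v = -30v(v - 4)(v - 3)(v - 1) = 0 at v ∈ {0, 1, 3, 4}.
The Hessian is diagonal: diag(h_uu, h_vv). Second derivatives: h_uu(3)=-2; h_vv(0)=360, h_vv(1)=-180, h_vv(3)=180, h_vv(4)=-360.
Local maxima occur where both diagonal entries negative: (3, 1), (3, 4). Count: 2.

2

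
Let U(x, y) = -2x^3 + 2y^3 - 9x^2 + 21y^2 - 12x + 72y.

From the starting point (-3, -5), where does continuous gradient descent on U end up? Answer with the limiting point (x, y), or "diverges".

diverges

U is separable, so gradient descent decouples: x follows -∂U/∂x, y follows -∂U/∂y.
∂U/∂x = -6(x + 1)(x + 2); at x=-3 this is -12, so x increases.
∂U/∂y = 6(y + 3)(y + 4); at y=-5 this is 12, so y decreases.
The y-coordinate has no critical point in that direction and runs off to infinity.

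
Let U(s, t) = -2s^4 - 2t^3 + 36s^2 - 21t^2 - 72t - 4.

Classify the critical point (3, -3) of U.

local maximum

The mixed partial ∂²U/∂s∂t is 0, so the Hessian at any point is diag(U_ss, U_tt) = diag(24(-s^2 + 3), -6(2t + 7)).
At (3, -3): H = diag(-144, -6).
Both eigenvalues are negative, so H is negative definite: a local maximum.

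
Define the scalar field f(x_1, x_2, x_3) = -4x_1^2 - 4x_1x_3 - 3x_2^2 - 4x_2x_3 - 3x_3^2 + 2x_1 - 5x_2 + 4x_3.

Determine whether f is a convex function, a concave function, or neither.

f is quadratic, so its Hessian is the constant matrix H = [[-8, 0, -4], [0, -6, -4], [-4, -4, -6]].
Leading principal minors: -8, 48, -64.
Signs alternate −, +, − ⇒ H ≺ 0 ⇒ concave.

concave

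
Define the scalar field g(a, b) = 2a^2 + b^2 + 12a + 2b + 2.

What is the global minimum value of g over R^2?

-17

g(a,b) separates as P(a) + Q(b) + 2, so its minimum is min P + min Q + 2.
P'(a) = 4a + 12 vanishes at a ∈ {-3}; Q'(b) = 2b + 2 vanishes at b ∈ {-1}.
Local minima of P (where P''>0): P(-3)=-18. Local minima of Q: Q(-1)=-1.
So the global minimum of g is P(-3) + Q(-1) + 2 = -18 − 1 + 2 = -17, attained at (-3, -1).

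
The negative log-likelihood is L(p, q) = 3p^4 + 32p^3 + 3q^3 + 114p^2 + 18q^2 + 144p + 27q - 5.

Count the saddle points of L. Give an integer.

3

L separates as a function of p plus a function of q, so ∇L=0 decouples.
∂L/∂p = 12(p + 1)(p + 3)(p + 4) = 0 at p ∈ {-4, -3, -1}; ∂L/∂q = 9(q + 1)(q + 3) = 0 at q ∈ {-3, -1}.
The Hessian is diagonal: diag(L_pp, L_qq). Second derivatives: L_pp(-4)=36, L_pp(-3)=-24, L_pp(-1)=72; L_qq(-3)=-18, L_qq(-1)=18.
Saddle points occur where the two diagonal entries have opposite signs: (-4, -3), (-3, -1), (-1, -3). Count: 3.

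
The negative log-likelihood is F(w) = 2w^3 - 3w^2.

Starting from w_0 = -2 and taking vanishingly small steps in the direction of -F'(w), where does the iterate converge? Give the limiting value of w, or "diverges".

diverges

F'(w) = 6w(w - 1), so F'(-2) = 36.
Gradient descent moves in the -F' direction, i.e. w is decreasing.
There is no critical point below w=-2, and F' keeps the same sign, so the iterate runs off to −∞.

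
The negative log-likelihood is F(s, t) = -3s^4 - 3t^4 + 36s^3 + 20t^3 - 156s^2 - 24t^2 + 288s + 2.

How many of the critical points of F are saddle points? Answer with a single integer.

4

F separates as a function of s plus a function of t, so ∇F=0 decouples.
∂F/∂s = -12(s - 4)(s - 3)(s - 2) = 0 at s ∈ {2, 3, 4}; ∂F/∂t = -12t(t - 4)(t - 1) = 0 at t ∈ {0, 1, 4}.
The Hessian is diagonal: diag(F_ss, F_tt). Second derivatives: F_ss(2)=-24, F_ss(3)=12, F_ss(4)=-24; F_tt(0)=-48, F_tt(1)=36, F_tt(4)=-144.
Saddle points occur where the two diagonal entries have opposite signs: (2, 1), (3, 0), (3, 4), (4, 1). Count: 4.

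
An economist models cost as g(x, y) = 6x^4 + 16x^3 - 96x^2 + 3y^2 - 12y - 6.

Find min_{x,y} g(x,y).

-1042

g(x,y) separates as P(x) + Q(y) − 6, so its minimum is min P + min Q − 6.
P'(x) = 24x(x - 2)(x + 4) vanishes at x ∈ {-4, 0, 2}; Q'(y) = 6y - 12 vanishes at y ∈ {2}.
Local minima of P (where P''>0): P(-4)=-1024, P(2)=-160. Local minima of Q: Q(2)=-12.
So the global minimum of g is P(-4) + Q(2) − 6 = -1024 − 12 − 6 = -1042, attained at (-4, 2).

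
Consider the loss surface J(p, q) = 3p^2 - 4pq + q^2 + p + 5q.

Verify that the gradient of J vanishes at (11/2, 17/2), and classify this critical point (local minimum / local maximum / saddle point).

saddle point

∇J = (6p - 4q + 1, -4p + 2q + 5); substituting (11/2, 17/2) gives ∇J = (0, 0), so (11/2, 17/2) is indeed a critical point.
The Hessian of J is constant: H = [[6, -4], [-4, 2]].
det(H) = 6·2 − (-4)² = -4.
Since det(H) < 0, H is indefinite and the critical point is a saddle point.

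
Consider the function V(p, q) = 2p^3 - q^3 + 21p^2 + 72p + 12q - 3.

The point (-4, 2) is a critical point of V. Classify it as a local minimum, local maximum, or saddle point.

The mixed partial ∂²V/∂p∂q is 0, so the Hessian at any point is diag(V_pp, V_qq) = diag(6(2p + 7), -6q).
At (-4, 2): H = diag(-6, -12).
Both eigenvalues are negative, so H is negative definite: a local maximum.

local maximum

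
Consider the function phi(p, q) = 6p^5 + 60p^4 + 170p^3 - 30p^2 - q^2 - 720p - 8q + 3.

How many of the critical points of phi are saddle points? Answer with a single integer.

phi separates as a function of p plus a function of q, so ∇phi=0 decouples.
∂phi/∂p = 30(p - 1)(p + 2)(p + 3)(p + 4) = 0 at p ∈ {-4, -3, -2, 1}; ∂phi/∂q = -2(q + 4) = 0 at q ∈ {-4}.
The Hessian is diagonal: diag(phi_pp, phi_qq). Second derivatives: phi_pp(-4)=-300, phi_pp(-3)=120, phi_pp(-2)=-180, phi_pp(1)=1800; phi_qq(-4)=-2.
Saddle points occur where the two diagonal entries have opposite signs: (-3, -4), (1, -4). Count: 2.

2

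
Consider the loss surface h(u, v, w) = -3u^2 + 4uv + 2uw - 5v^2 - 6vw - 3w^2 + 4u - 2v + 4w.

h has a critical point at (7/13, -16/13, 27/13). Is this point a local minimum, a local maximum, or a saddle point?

local maximum

The Hessian is constant: H = [[-6, 4, 2], [4, -10, -6], [2, -6, -6]].
Leading principal minors: Δ₁ = -6, Δ₂ = 44, Δ₃ = -104.
The minors alternate sign starting negative (−, +, −), so H is negative definite: a local maximum.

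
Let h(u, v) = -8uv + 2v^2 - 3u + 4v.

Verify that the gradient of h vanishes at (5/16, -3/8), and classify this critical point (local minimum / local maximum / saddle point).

∇h = (-8v - 3, -8u + 4v + 4); substituting (5/16, -3/8) gives ∇h = (0, 0), so (5/16, -3/8) is indeed a critical point.
The Hessian of h is constant: H = [[0, -8], [-8, 4]].
det(H) = 0·4 − (-8)² = -64.
Since det(H) < 0, H is indefinite and the critical point is a saddle point.

saddle point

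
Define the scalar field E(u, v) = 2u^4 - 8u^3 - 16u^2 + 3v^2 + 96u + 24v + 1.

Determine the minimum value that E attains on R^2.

-207

E(u,v) separates as P(u) + Q(v) + 1, so its minimum is min P + min Q + 1.
P'(u) = 8(u - 3)(u - 2)(u + 2) vanishes at u ∈ {-2, 2, 3}; Q'(v) = 6v + 24 vanishes at v ∈ {-4}.
Local minima of P (where P''>0): P(-2)=-160, P(3)=90. Local minima of Q: Q(-4)=-48.
So the global minimum of E is P(-2) + Q(-4) + 1 = -160 − 48 + 1 = -207, attained at (-2, -4).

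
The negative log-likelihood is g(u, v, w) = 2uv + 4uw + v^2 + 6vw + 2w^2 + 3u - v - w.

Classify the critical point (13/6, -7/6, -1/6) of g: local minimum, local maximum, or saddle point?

The Hessian is constant: H = [[0, 2, 4], [2, 2, 6], [4, 6, 4]].
Leading principal minors: Δ₁ = 0, Δ₂ = -4, Δ₃ = 48.
The minors fit neither the all-positive nor the alternating-sign pattern, so H is indefinite: a saddle point.

saddle point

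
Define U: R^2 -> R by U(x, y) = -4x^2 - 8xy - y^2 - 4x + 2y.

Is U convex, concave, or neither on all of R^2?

neither

U is quadratic, so its Hessian is the constant matrix H = [[-8, -8], [-8, -2]].
det(H) = -48, tr(H) = -10.
det(H) < 0, so H is indefinite: neither convex nor concave.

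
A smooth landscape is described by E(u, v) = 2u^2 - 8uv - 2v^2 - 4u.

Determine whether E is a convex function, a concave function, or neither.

E is quadratic, so its Hessian is the constant matrix H = [[4, -8], [-8, -4]].
det(H) = -80, tr(H) = 0.
det(H) < 0, so H is indefinite: neither convex nor concave.

neither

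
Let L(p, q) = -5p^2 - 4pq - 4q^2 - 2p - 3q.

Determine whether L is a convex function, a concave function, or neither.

L is quadratic, so its Hessian is the constant matrix H = [[-10, -4], [-4, -8]].
det(H) = 64, tr(H) = -18.
det(H) > 0 and tr(H) < 0, so H is negative definite everywhere: concave.

concave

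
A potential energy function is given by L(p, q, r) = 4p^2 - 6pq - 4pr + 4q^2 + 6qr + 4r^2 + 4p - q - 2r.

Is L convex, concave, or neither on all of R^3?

convex

L is quadratic, so its Hessian is the constant matrix H = [[8, -6, -4], [-6, 8, 6], [-4, 6, 8]].
Leading principal minors: 8, 28, 96.
All positive ⇒ H ≻ 0 ⇒ convex.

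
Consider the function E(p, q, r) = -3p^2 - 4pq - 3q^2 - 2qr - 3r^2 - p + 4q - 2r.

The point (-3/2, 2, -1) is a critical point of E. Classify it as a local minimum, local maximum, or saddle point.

The Hessian is constant: H = [[-6, -4, 0], [-4, -6, -2], [0, -2, -6]].
Leading principal minors: Δ₁ = -6, Δ₂ = 20, Δ₃ = -96.
The minors alternate sign starting negative (−, +, −), so H is negative definite: a local maximum.

local maximum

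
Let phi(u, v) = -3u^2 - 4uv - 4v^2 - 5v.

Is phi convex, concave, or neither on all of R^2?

phi is quadratic, so its Hessian is the constant matrix H = [[-6, -4], [-4, -8]].
det(H) = 32, tr(H) = -14.
det(H) > 0 and tr(H) < 0, so H is negative definite everywhere: concave.

concave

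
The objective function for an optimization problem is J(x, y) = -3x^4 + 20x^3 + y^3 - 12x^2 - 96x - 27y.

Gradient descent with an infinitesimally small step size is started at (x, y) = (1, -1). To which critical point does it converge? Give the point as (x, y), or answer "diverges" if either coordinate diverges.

J is separable, so gradient descent decouples: x follows -∂J/∂x, y follows -∂J/∂y.
∂J/∂x = -12(x - 4)(x - 2)(x + 1); at x=1 this is -72, so x increases.
∂J/∂y = 3(y - 3)(y + 3); at y=-1 this is -24, so y increases.
x converges to its nearest critical value 2 (a local min of the x-part); y converges to 3. The iterate converges to (2, 3).

(2, 3)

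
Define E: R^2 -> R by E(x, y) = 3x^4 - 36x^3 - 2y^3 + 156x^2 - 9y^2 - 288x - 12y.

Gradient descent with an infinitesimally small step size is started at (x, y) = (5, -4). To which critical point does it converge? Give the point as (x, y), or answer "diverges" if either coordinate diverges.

E is separable, so gradient descent decouples: x follows -∂E/∂x, y follows -∂E/∂y.
∂E/∂x = 12(x - 4)(x - 3)(x - 2); at x=5 this is 72, so x decreases.
∂E/∂y = -6(y + 1)(y + 2); at y=-4 this is -36, so y increases.
x converges to its nearest critical value 4 (a local min of the x-part); y converges to -2. The iterate converges to (4, -2).

(4, -2)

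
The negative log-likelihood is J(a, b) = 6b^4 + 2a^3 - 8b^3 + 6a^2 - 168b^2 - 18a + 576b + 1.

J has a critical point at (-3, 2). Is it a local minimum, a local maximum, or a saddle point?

local maximum

The mixed partial ∂²J/∂a∂b is 0, so the Hessian at any point is diag(J_aa, J_bb) = diag(12(a + 1), 24(3b^2 - 2b - 14)).
At (-3, 2): H = diag(-24, -144).
Both eigenvalues are negative, so H is negative definite: a local maximum.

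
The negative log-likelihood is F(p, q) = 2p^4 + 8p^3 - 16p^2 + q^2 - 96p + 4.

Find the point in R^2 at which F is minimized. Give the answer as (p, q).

F(p,q) separates as A(p) + B(q) + 4, so its minimum is min A + min B + 4.
A'(p) = 8(p - 2)(p + 2)(p + 3) vanishes at p ∈ {-3, -2, 2}; B'(q) = 2q vanishes at q ∈ {0}.
Local minima of A (where A''>0): A(-3)=90, A(2)=-160. Local minima of B: B(0)=0.
So the global minimum of F is A(2) + B(0) + 4 = -160 + 0 + 4 = -156, attained at (2, 0).

(2, 0)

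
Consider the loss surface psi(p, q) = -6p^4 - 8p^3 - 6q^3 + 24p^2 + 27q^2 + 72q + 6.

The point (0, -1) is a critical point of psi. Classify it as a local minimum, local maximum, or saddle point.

The mixed partial ∂²psi/∂p∂q is 0, so the Hessian at any point is diag(psi_pp, psi_qq) = diag(24(-3p^2 - 2p + 2), 18(-2q + 3)).
At (0, -1): H = diag(48, 90).
Both eigenvalues are positive, so H is positive definite: a local minimum.

local minimum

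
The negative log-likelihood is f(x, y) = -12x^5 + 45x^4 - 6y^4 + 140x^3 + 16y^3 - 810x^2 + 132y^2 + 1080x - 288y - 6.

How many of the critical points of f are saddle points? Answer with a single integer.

f separates as a function of x plus a function of y, so ∇f=0 decouples.
∂f/∂x = -60(x - 3)(x - 2)(x - 1)(x + 3) = 0 at x ∈ {-3, 1, 2, 3}; ∂f/∂y = -24(y - 4)(y - 1)(y + 3) = 0 at y ∈ {-3, 1, 4}.
The Hessian is diagonal: diag(f_xx, f_yy). Second derivatives: f_xx(-3)=7200, f_xx(1)=-480, f_xx(2)=300, f_xx(3)=-720; f_yy(-3)=-672, f_yy(1)=288, f_yy(4)=-504.
Saddle points occur where the two diagonal entries have opposite signs: (-3, -3), (-3, 4), (1, 1), (2, -3), (2, 4), (3, 1). Count: 6.

6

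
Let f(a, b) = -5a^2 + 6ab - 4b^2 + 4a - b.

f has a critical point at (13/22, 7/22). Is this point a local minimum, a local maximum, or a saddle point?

The Hessian of f is constant: H = [[-10, 6], [6, -8]].
det(H) = (-10)·(-8) − 6² = 44.
det(H) > 0 and tr(H) = -18 < 0, so H is negative definite and the point is a local maximum.

local maximum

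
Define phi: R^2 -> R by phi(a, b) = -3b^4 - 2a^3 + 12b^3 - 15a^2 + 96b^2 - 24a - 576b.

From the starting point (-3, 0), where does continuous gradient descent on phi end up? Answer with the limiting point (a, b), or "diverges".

phi is separable, so gradient descent decouples: a follows -∂phi/∂a, b follows -∂phi/∂b.
∂phi/∂a = -6(a + 1)(a + 4); at a=-3 this is 12, so a decreases.
∂phi/∂b = -12(b - 4)(b - 3)(b + 4); at b=0 this is -576, so b increases.
a converges to its nearest critical value -4 (a local min of the a-part); b converges to 3. The iterate converges to (-4, 3).

(-4, 3)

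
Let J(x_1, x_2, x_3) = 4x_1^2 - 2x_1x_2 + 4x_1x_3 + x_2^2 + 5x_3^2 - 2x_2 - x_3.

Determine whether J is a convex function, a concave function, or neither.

convex

J is quadratic, so its Hessian is the constant matrix H = [[8, -2, 4], [-2, 2, 0], [4, 0, 10]].
Leading principal minors: 8, 12, 88.
All positive ⇒ H ≻ 0 ⇒ convex.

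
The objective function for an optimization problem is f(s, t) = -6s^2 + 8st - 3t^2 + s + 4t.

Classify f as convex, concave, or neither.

concave

f is quadratic, so its Hessian is the constant matrix H = [[-12, 8], [8, -6]].
det(H) = 8, tr(H) = -18.
det(H) > 0 and tr(H) < 0, so H is negative definite everywhere: concave.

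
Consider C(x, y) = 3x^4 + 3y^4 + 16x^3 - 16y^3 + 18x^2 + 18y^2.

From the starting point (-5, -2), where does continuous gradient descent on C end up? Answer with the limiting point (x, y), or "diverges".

(-3, 0)

C is separable, so gradient descent decouples: x follows -∂C/∂x, y follows -∂C/∂y.
∂C/∂x = 12x(x + 1)(x + 3); at x=-5 this is -480, so x increases.
∂C/∂y = 12y(y - 3)(y - 1); at y=-2 this is -360, so y increases.
x converges to its nearest critical value -3 (a local min of the x-part); y converges to 0. The iterate converges to (-3, 0).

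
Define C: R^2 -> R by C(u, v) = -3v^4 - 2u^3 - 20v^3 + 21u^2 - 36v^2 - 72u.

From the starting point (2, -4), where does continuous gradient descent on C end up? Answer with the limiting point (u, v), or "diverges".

C is separable, so gradient descent decouples: u follows -∂C/∂u, v follows -∂C/∂v.
∂C/∂u = -6(u - 4)(u - 3); at u=2 this is -12, so u increases.
∂C/∂v = -12v(v + 2)(v + 3); at v=-4 this is 96, so v decreases.
The v-coordinate has no critical point in that direction and runs off to infinity.

diverges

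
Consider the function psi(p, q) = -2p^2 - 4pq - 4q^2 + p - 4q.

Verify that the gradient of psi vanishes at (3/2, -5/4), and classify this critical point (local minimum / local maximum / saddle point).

∇psi = (-4p - 4q + 1, -4p - 8q - 4); substituting (3/2, -5/4) gives ∇psi = (0, 0), so (3/2, -5/4) is indeed a critical point.
The Hessian of psi is constant: H = [[-4, -4], [-4, -8]].
det(H) = (-4)·(-8) − (-4)² = 16.
det(H) > 0 and tr(H) = -12 < 0, so H is negative definite and the point is a local maximum.

local maximum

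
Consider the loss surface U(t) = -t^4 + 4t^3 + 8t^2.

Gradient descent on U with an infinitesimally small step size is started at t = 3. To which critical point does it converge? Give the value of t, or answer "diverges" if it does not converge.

U'(t) = -4t(t - 4)(t + 1), so U'(3) = 48.
Gradient descent moves in the -U' direction, i.e. t is decreasing.
The nearest critical point in that direction is t = 0, where U'' = 16 > 0 (a local minimum). The iterate converges there.

0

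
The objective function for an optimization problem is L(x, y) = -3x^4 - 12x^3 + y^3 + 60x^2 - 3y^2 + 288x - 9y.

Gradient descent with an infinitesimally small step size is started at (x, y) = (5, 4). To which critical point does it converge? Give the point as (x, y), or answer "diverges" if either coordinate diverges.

L is separable, so gradient descent decouples: x follows -∂L/∂x, y follows -∂L/∂y.
∂L/∂x = -12(x - 3)(x + 2)(x + 4); at x=5 this is -1512, so x increases.
∂L/∂y = 3(y - 3)(y + 1); at y=4 this is 15, so y decreases.
The x-coordinate has no critical point in that direction and runs off to infinity.

diverges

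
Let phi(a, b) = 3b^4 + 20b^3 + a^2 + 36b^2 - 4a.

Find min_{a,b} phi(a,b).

-4

phi(a,b) separates as P(a) + Q(b), so its minimum is min P + min Q.
P'(a) = 2a - 4 vanishes at a ∈ {2}; Q'(b) = 12b(b + 2)(b + 3) vanishes at b ∈ {-3, -2, 0}.
Local minima of P (where P''>0): P(2)=-4. Local minima of Q: Q(-3)=27, Q(0)=0.
So the global minimum of phi is P(2) + Q(0) = -4 + 0 = -4, attained at (2, 0).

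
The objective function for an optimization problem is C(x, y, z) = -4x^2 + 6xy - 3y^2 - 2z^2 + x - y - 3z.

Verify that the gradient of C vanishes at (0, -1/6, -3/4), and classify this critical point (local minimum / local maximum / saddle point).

∇C = (-8x + 6y + 1, 6x - 6y - 1, -4z - 3); substituting (0, -1/6, -3/4) gives ∇C = (0, 0, 0), so (0, -1/6, -3/4) is indeed a critical point.
The Hessian is constant: H = [[-8, 6, 0], [6, -6, 0], [0, 0, -4]].
Leading principal minors: Δ₁ = -8, Δ₂ = 12, Δ₃ = -48.
The minors alternate sign starting negative (−, +, −), so H is negative definite: a local maximum.

local maximum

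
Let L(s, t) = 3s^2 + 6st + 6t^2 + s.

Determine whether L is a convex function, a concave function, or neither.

L is quadratic, so its Hessian is the constant matrix H = [[6, 6], [6, 12]].
det(H) = 36, tr(H) = 18.
det(H) > 0 and tr(H) > 0, so H is positive definite everywhere: convex.

convex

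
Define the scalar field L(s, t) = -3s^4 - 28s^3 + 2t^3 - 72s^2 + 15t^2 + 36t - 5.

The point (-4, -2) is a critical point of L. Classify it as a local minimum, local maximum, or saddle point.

saddle point

The mixed partial ∂²L/∂s∂t is 0, so the Hessian at any point is diag(L_ss, L_tt) = diag(-12(3s^2 + 14s + 12), 6(2t + 5)).
At (-4, -2): H = diag(-48, 6).
The eigenvalues have opposite signs, so H is indefinite: a saddle point.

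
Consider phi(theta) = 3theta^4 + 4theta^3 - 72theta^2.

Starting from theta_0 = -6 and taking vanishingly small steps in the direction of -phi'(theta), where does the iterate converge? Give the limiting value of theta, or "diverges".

-4

phi'(theta) = 12theta(theta - 3)(theta + 4), so phi'(-6) = -1296.
Gradient descent moves in the -phi' direction, i.e. theta is increasing.
The nearest critical point in that direction is theta = -4, where phi'' = 336 > 0 (a local minimum). The iterate converges there.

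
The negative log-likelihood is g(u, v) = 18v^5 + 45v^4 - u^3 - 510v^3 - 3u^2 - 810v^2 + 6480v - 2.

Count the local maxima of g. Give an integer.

g separates as a function of u plus a function of v, so ∇g=0 decouples.
∂g/∂u = -3u(u + 2) = 0 at u ∈ {-2, 0}; ∂g/∂v = 90(v - 3)(v - 2)(v + 3)(v + 4) = 0 at v ∈ {-4, -3, 2, 3}.
The Hessian is diagonal: diag(g_uu, g_vv). Second derivatives: g_uu(-2)=6, g_uu(0)=-6; g_vv(-4)=-3780, g_vv(-3)=2700, g_vv(2)=-2700, g_vv(3)=3780.
Local maxima occur where both diagonal entries negative: (0, -4), (0, 2). Count: 2.

2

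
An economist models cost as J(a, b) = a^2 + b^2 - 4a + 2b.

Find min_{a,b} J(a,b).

-5

J(a,b) separates as P(a) + Q(b), so its minimum is min P + min Q.
P'(a) = 2a - 4 vanishes at a ∈ {2}; Q'(b) = 2b + 2 vanishes at b ∈ {-1}.
Local minima of P (where P''>0): P(2)=-4. Local minima of Q: Q(-1)=-1.
So the global minimum of J is P(2) + Q(-1) = -4 − 1 = -5, attained at (2, -1).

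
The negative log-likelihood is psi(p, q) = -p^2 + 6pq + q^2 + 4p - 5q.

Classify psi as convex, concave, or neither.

psi is quadratic, so its Hessian is the constant matrix H = [[-2, 6], [6, 2]].
det(H) = -40, tr(H) = 0.
det(H) < 0, so H is indefinite: neither convex nor concave.

neither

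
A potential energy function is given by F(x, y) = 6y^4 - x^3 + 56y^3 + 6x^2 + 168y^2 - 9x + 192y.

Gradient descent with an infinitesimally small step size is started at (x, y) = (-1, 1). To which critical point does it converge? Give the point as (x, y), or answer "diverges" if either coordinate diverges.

(1, -1)

F is separable, so gradient descent decouples: x follows -∂F/∂x, y follows -∂F/∂y.
∂F/∂x = -3(x - 3)(x - 1); at x=-1 this is -24, so x increases.
∂F/∂y = 24(y + 1)(y + 2)(y + 4); at y=1 this is 720, so y decreases.
x converges to its nearest critical value 1 (a local min of the x-part); y converges to -1. The iterate converges to (1, -1).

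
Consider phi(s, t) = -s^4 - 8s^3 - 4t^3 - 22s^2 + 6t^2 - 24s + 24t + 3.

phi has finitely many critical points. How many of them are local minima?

1

phi separates as a function of s plus a function of t, so ∇phi=0 decouples.
∂phi/∂s = -4(s + 1)(s + 2)(s + 3) = 0 at s ∈ {-3, -2, -1}; ∂phi/∂t = -12(t - 2)(t + 1) = 0 at t ∈ {-1, 2}.
The Hessian is diagonal: diag(phi_ss, phi_tt). Second derivatives: phi_ss(-3)=-8, phi_ss(-2)=4, phi_ss(-1)=-8; phi_tt(-1)=36, phi_tt(2)=-36.
Local minima occur where both diagonal entries positive: (-2, -1). Count: 1.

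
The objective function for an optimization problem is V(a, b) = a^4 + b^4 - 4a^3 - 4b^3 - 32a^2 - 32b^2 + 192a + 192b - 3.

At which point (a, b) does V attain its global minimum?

(-4, -4)

V(a,b) separates as P(a) + Q(b) − 3, so its minimum is min P + min Q − 3.
P'(a) = 4(a - 4)(a - 3)(a + 4) vanishes at a ∈ {-4, 3, 4}; Q'(b) = 4(b - 4)(b - 3)(b + 4) vanishes at b ∈ {-4, 3, 4}.
Local minima of P (where P''>0): P(-4)=-768, P(4)=256. Local minima of Q: Q(-4)=-768, Q(4)=256.
So the global minimum of V is P(-4) + Q(-4) − 3 = -768 − 768 − 3 = -1539, attained at (-4, -4).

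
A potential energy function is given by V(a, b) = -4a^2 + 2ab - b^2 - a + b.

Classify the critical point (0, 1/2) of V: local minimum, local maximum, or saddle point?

local maximum

The Hessian of V is constant: H = [[-8, 2], [2, -2]].
det(H) = (-8)·(-2) − 2² = 12.
det(H) > 0 and tr(H) = -10 < 0, so H is negative definite and the point is a local maximum.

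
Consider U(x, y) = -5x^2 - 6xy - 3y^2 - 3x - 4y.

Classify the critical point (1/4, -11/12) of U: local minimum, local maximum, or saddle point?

The Hessian of U is constant: H = [[-10, -6], [-6, -6]].
det(H) = (-10)·(-6) − (-6)² = 24.
det(H) > 0 and tr(H) = -16 < 0, so H is negative definite and the point is a local maximum.

local maximum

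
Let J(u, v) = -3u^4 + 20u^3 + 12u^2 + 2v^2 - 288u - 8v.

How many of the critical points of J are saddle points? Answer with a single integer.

2

J separates as a function of u plus a function of v, so ∇J=0 decouples.
∂J/∂u = -12(u - 4)(u - 3)(u + 2) = 0 at u ∈ {-2, 3, 4}; ∂J/∂v = 4(v - 2) = 0 at v ∈ {2}.
The Hessian is diagonal: diag(J_uu, J_vv). Second derivatives: J_uu(-2)=-360, J_uu(3)=60, J_uu(4)=-72; J_vv(2)=4.
Saddle points occur where the two diagonal entries have opposite signs: (-2, 2), (4, 2). Count: 2.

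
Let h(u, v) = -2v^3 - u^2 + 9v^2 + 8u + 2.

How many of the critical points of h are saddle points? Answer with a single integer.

h separates as a function of u plus a function of v, so ∇h=0 decouples.
∂h/∂u = -2(u - 4) = 0 at u ∈ {4}; ∂h/∂v = -6v(v - 3) = 0 at v ∈ {0, 3}.
The Hessian is diagonal: diag(h_uu, h_vv). Second derivatives: h_uu(4)=-2; h_vv(0)=18, h_vv(3)=-18.
Saddle points occur where the two diagonal entries have opposite signs: (4, 0). Count: 1.

1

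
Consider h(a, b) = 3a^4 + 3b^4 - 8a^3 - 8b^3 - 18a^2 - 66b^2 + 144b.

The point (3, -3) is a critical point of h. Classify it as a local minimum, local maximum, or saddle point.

The mixed partial ∂²h/∂a∂b is 0, so the Hessian at any point is diag(h_aa, h_bb) = diag(12(3a^2 - 4a - 3), 12(3b^2 - 4b - 11)).
At (3, -3): H = diag(144, 336).
Both eigenvalues are positive, so H is positive definite: a local minimum.

local minimum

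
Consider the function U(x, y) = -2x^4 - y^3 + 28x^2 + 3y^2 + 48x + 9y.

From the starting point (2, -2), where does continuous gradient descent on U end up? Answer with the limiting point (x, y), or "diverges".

(-1, -1)

U is separable, so gradient descent decouples: x follows -∂U/∂x, y follows -∂U/∂y.
∂U/∂x = -8(x - 3)(x + 1)(x + 2); at x=2 this is 96, so x decreases.
∂U/∂y = -3(y - 3)(y + 1); at y=-2 this is -15, so y increases.
x converges to its nearest critical value -1 (a local min of the x-part); y converges to -1. The iterate converges to (-1, -1).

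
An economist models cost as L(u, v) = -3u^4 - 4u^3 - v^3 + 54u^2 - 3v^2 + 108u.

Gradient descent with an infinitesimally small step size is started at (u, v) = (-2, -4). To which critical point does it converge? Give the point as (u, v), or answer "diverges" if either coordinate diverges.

(-1, -2)

L is separable, so gradient descent decouples: u follows -∂L/∂u, v follows -∂L/∂v.
∂L/∂u = -12(u - 3)(u + 1)(u + 3); at u=-2 this is -60, so u increases.
∂L/∂v = -3v(v + 2); at v=-4 this is -24, so v increases.
u converges to its nearest critical value -1 (a local min of the u-part); v converges to -2. The iterate converges to (-1, -2).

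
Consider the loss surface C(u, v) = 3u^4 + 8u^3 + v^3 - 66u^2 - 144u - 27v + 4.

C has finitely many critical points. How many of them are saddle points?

3

C separates as a function of u plus a function of v, so ∇C=0 decouples.
∂C/∂u = 12(u - 3)(u + 1)(u + 4) = 0 at u ∈ {-4, -1, 3}; ∂C/∂v = 3(v - 3)(v + 3) = 0 at v ∈ {-3, 3}.
The Hessian is diagonal: diag(C_uu, C_vv). Second derivatives: C_uu(-4)=252, C_uu(-1)=-144, C_uu(3)=336; C_vv(-3)=-18, C_vv(3)=18.
Saddle points occur where the two diagonal entries have opposite signs: (-4, -3), (-1, 3), (3, -3). Count: 3.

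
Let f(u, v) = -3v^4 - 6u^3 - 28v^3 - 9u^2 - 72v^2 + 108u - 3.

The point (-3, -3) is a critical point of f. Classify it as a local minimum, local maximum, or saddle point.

local minimum

The mixed partial ∂²f/∂u∂v is 0, so the Hessian at any point is diag(f_uu, f_vv) = diag(-18(2u + 1), -12(3v^2 + 14v + 12)).
At (-3, -3): H = diag(90, 36).
Both eigenvalues are positive, so H is positive definite: a local minimum.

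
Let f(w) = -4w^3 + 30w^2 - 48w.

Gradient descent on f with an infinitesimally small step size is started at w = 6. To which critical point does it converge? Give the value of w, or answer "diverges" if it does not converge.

f'(w) = -12(w - 4)(w - 1), so f'(6) = -120.
Gradient descent moves in the -f' direction, i.e. w is increasing.
There is no critical point above w=6, and f' keeps the same sign, so the iterate runs off to +∞.

diverges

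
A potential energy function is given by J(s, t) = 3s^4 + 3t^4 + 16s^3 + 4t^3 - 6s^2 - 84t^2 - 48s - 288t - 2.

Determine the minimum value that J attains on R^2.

J(s,t) separates as P(s) + Q(t) − 2, so its minimum is min P + min Q − 2.
P'(s) = 12(s - 1)(s + 1)(s + 4) vanishes at s ∈ {-4, -1, 1}; Q'(t) = 12(t - 4)(t + 2)(t + 3) vanishes at t ∈ {-3, -2, 4}.
Local minima of P (where P''>0): P(-4)=-160, P(1)=-35. Local minima of Q: Q(-3)=243, Q(4)=-1472.
So the global minimum of J is P(-4) + Q(4) − 2 = -160 − 1472 − 2 = -1634, attained at (-4, 4).

-1634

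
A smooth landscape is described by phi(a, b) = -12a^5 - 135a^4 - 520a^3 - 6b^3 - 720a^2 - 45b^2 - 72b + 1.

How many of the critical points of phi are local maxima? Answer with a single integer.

2

phi separates as a function of a plus a function of b, so ∇phi=0 decouples.
∂phi/∂a = -60a(a + 2)(a + 3)(a + 4) = 0 at a ∈ {-4, -3, -2, 0}; ∂phi/∂b = -18(b + 1)(b + 4) = 0 at b ∈ {-4, -1}.
The Hessian is diagonal: diag(phi_aa, phi_bb). Second derivatives: phi_aa(-4)=480, phi_aa(-3)=-180, phi_aa(-2)=240, phi_aa(0)=-1440; phi_bb(-4)=54, phi_bb(-1)=-54.
Local maxima occur where both diagonal entries negative: (-3, -1), (0, -1). Count: 2.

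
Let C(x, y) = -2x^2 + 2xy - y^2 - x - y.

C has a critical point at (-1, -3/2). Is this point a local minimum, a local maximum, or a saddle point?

The Hessian of C is constant: H = [[-4, 2], [2, -2]].
det(H) = (-4)·(-2) − 2² = 4.
det(H) > 0 and tr(H) = -6 < 0, so H is negative definite and the point is a local maximum.

local maximum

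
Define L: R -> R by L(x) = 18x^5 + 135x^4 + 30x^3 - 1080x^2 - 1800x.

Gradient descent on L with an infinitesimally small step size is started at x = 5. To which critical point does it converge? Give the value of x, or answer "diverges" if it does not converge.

2

L'(x) = 90(x - 2)(x + 1)(x + 2)(x + 5), so L'(5) = 113400.
Gradient descent moves in the -L' direction, i.e. x is decreasing.
The nearest critical point in that direction is x = 2, where L'' = 7560 > 0 (a local minimum). The iterate converges there.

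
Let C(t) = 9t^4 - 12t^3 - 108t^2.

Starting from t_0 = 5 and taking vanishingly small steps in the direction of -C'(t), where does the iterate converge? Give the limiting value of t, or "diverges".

C'(t) = 36t(t - 3)(t + 2), so C'(5) = 2520.
Gradient descent moves in the -C' direction, i.e. t is decreasing.
The nearest critical point in that direction is t = 3, where C'' = 540 > 0 (a local minimum). The iterate converges there.

3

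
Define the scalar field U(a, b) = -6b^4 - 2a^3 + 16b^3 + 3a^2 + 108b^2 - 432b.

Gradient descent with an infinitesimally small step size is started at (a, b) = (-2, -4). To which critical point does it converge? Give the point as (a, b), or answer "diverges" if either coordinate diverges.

U is separable, so gradient descent decouples: a follows -∂U/∂a, b follows -∂U/∂b.
∂U/∂a = -6a(a - 1); at a=-2 this is -36, so a increases.
∂U/∂b = -24(b - 3)(b - 2)(b + 3); at b=-4 this is 1008, so b decreases.
The b-coordinate has no critical point in that direction and runs off to infinity.

diverges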